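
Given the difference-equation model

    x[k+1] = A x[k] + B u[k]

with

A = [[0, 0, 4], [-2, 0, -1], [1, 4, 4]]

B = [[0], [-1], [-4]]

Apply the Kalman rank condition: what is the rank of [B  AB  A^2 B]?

3

AB = [[-16], [4], [-20]]
A^2B = [[-80], [52], [-80]]
Controllability matrix C = [B  AB  A^2B] = [[0, -16, -80], [-1, 4, 52], [-4, -20, -80]]
det(C) = 0·(4·(-80) - 52·(-20)) - (-16)·((-1)·(-80) - 52·(-4)) + (-80)·((-1)·(-20) - 4·(-4)) = 0·720 - (-16)·288 + (-80)·36 = 1728 ≠ 0, so rank(C) = 3.
rank(C) = 3 = n, so the pair (A, B) is completely controllable.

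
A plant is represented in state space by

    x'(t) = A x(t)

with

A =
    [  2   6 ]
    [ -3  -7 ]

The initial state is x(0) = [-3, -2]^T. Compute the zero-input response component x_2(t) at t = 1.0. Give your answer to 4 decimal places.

1.7112

det(sI - A) = s^2 - (tr A)s + det A, with tr A = 2 + (-7) = -5 and det A = 2·(-7) - 6·(-3) = -14 - (-18) = 4.
So p(s) = det(sI - A) = s^2 + 5s + 4.
Factor s^2 + 5s + 4: two numbers with sum -5 and product 4 are -1 and -4, so s^2 + 5s + 4 = (s + 1)(s + 4).
Hence p(s) = (s + 1) (s + 4), with roots -4, -1.
The eigenvalues -4, -1 are distinct and real, so A is diagonalisable and x(t) = e^{At} x(0) = V diag(e^{λ_i t}) V^{-1} x(0), where the columns of V are the eigenvectors.
λ = -4: A - (-4)I = [[6, 6], [-3, -3]]. Row 1 gives 6·v1 + 6·v2 = 0, so take v_1 = [1, -1]^T.
λ = -1: A - (-1)I = [[3, 6], [-3, -6]]. Row 1 gives 3·v1 + 6·v2 = 0, so take v_2 = [2, -1]^T.
V = [v_1 v_2] = [[1, 2], [-1, -1]] has det V = 1, so V^{-1} = adj(V)/det V = [[-1, -2], [1, 1]].
Modal coordinates z(0) = V^{-1} x(0): (-1)·(-3) + (-2)·(-2) = 7; 1·(-3) + 1·(-2) = -5; so z(0) = [7, -5]^T.
x_2(t) = Σ_i (v_i)_2 · z_i(0) · e^{λ_i t} (row 2 of V times the modal terms).
x_2(1.0) = (-1)·7·e^{-4·1.0} + (-1)·(-5)·e^{-1·1.0} = (-7)·0.018316 + 5·0.367879 = 1.7112.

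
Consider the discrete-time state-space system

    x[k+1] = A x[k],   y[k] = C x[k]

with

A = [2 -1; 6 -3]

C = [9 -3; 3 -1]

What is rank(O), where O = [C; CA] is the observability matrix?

CA = [[0, 0], [0, 0]]
Observability matrix O = [C; CA] = [[9, -3], [3, -1], [0, 0], [0, 0]]
Every row of O is a scalar multiple of row 1 = [9, -3] (multipliers 1, 1/3, 0, 0), so the rows span a one-dimensional space.
O ≠ 0, hence rank(O) = 1.
rank(O) = 1 < n = 2, so the pair (A, C) is not completely observable.

1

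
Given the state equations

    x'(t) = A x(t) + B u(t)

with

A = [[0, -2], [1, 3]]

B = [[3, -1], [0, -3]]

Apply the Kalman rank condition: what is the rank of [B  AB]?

2

AB = [[0, 6], [3, -10]]
Controllability matrix C = [B  AB] = [[3, -1, 0, 6], [0, -3, 3, -10]]
Take the 2×2 submatrix of C formed by columns 1, 2: [[3, -1], [0, -3]]. Its determinant is 3·(-3) - (-1)·0 = -9 - 0 = -9 ≠ 0.
So rank(C) ≥ 2; since C has 2 rows, rank(C) = 2.
rank(C) = 2 = n, so the pair (A, B) is completely controllable.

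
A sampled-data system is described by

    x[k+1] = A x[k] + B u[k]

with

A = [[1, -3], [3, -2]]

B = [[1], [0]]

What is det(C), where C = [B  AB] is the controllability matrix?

3

AB = [[1], [3]]
Controllability matrix C = [B  AB] = [[1, 1], [0, 3]]
det(C) = 1·3 - 1·0 = 3 - 0 = 3
Since det(C) ≠ 0, rank(C) = 2 and the system is completely controllable.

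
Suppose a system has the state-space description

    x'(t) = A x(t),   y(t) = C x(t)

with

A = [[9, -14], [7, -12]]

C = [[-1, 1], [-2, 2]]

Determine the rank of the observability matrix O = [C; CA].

1

CA = [[-2, 2], [-4, 4]]
Observability matrix O = [C; CA] = [[-1, 1], [-2, 2], [-2, 2], [-4, 4]]
Every row of O is a scalar multiple of row 1 = [-1, 1] (multipliers 1, 2, 2, 4), so the rows span a one-dimensional space.
O ≠ 0, hence rank(O) = 1.
rank(O) = 1 < n = 2, so the pair (A, C) is not completely observable.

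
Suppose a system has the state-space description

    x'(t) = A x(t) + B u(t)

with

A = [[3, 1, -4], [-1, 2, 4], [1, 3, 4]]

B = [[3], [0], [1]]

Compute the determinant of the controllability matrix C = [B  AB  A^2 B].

-280

AB = [[5], [1], [7]]
A^2B = [[-12], [25], [36]]
Controllability matrix C = [B  AB  A^2B] = [[3, 5, -12], [0, 1, 25], [1, 7, 36]]
Expanding along the first row, det(C) = 3·(1·36 - 25·7) - 5·(0·36 - 25·1) + (-12)·(0·7 - 1·1) = 3·(-139) - 5·(-25) + (-12)·(-1) = -280
Since det(C) ≠ 0, rank(C) = 3 and the system is completely controllable.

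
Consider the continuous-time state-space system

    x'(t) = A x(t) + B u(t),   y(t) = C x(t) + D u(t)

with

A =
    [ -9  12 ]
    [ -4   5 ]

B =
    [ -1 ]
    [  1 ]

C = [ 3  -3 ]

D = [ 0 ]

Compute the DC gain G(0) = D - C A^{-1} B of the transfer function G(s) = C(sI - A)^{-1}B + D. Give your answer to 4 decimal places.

G(0) = C(-A)^{-1}B + D = -C A^{-1} B + D.
det A = 3, so A^{-1} = (1/3)·adj(A) = [[5/3, -4], [4/3, -3]]
A^{-1} B = [-17/3, -13/3]^T
C A^{-1} B = -4
G(0) = D - C A^{-1} B = 0 - (-4) = 4

4.0000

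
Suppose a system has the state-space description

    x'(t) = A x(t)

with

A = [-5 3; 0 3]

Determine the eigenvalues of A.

-5, 3

det(sI - A) = s^2 - (tr A)s + det A, with tr A = (-5) + 3 = -2 and det A = (-5)·3 - 3·0 = -15 - 0 = -15.
So p(s) = det(sI - A) = s^2 + 2s - 15.
Factor s^2 + 2s - 15: two numbers with sum -2 and product -15 are 3 and -5, so s^2 + 2s - 15 = (s - 3)(s + 5).
Hence p(s) = (s - 3) (s + 5), with roots -5, 3.
At least one eigenvalue has non-negative real part, so the system is not asymptotically stable.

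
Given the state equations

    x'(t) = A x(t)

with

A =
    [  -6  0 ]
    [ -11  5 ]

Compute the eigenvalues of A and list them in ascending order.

-6, 5

det(sI - A) = s^2 - (tr A)s + det A, with tr A = (-6) + 5 = -1 and det A = (-6)·5 - 0·(-11) = -30 - 0 = -30.
So p(s) = det(sI - A) = s^2 + s - 30.
Factor s^2 + s - 30: two numbers with sum -1 and product -30 are 5 and -6, so s^2 + s - 30 = (s - 5)(s + 6).
Hence p(s) = (s - 5) (s + 6), with roots -6, 5.
At least one eigenvalue has non-negative real part, so the system is not asymptotically stable.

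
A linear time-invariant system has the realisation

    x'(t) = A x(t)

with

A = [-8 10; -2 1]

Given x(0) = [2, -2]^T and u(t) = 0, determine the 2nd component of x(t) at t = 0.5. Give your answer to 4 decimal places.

-1.4998

det(sI - A) = s^2 - (tr A)s + det A, with tr A = (-8) + 1 = -7 and det A = (-8)·1 - 10·(-2) = -8 - (-20) = 12.
So p(s) = det(sI - A) = s^2 + 7s + 12.
Factor s^2 + 7s + 12: two numbers with sum -7 and product 12 are -3 and -4, so s^2 + 7s + 12 = (s + 3)(s + 4).
Hence p(s) = (s + 3) (s + 4), with roots -4, -3.
The eigenvalues -4, -3 are distinct and real, so A is diagonalisable and x(t) = e^{At} x(0) = V diag(e^{λ_i t}) V^{-1} x(0), where the columns of V are the eigenvectors.
λ = -4: A - (-4)I = [[-4, 10], [-2, 5]]. Row 1 gives (-4)·v1 + 10·v2 = 0, so take v_1 = [5, 2]^T.
λ = -3: A - (-3)I = [[-5, 10], [-2, 4]]. Row 1 gives (-5)·v1 + 10·v2 = 0, so take v_2 = [2, 1]^T.
V = [v_1 v_2] = [[5, 2], [2, 1]] has det V = 1, so V^{-1} = adj(V)/det V = [[1, -2], [-2, 5]].
Modal coordinates z(0) = V^{-1} x(0): 1·2 + (-2)·(-2) = 6; (-2)·2 + 5·(-2) = -14; so z(0) = [6, -14]^T.
x_2(t) = Σ_i (v_i)_2 · z_i(0) · e^{λ_i t} (row 2 of V times the modal terms).
x_2(0.5) = 2·6·e^{-4·0.5} + 1·(-14)·e^{-3·0.5} = 12·0.135335 + (-14)·0.223130 = -1.4998.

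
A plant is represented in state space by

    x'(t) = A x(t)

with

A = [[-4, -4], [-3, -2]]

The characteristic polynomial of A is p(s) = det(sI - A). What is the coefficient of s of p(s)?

6

For a 2×2 matrix, det(sI - A) = s^2 - (tr A)s + det A.
tr A = -6, det A = -4.
So p(s) = s^2 + 6s - 4.
The coefficient of s is 6.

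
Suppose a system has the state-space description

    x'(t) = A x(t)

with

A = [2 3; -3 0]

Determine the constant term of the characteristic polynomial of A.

9

For a 2×2 matrix, det(sI - A) = s^2 - (tr A)s + det A.
tr A = 2, det A = 9.
So p(s) = s^2 - 2s + 9.
The constant term is 9.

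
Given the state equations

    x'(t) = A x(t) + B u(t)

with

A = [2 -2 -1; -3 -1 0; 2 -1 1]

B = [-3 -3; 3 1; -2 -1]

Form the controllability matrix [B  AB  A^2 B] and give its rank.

AB = [[-10, -7], [6, 8], [-11, -8]]
A^2B = [[-21, -22], [24, 13], [-37, -30]]
Controllability matrix C = [B  AB  A^2B] = [[-3, -3, -10, -7, -21, -22], [3, 1, 6, 8, 24, 13], [-2, -1, -11, -8, -37, -30]]
Take the 3×3 submatrix of C formed by columns 1, 2, 3: [[-3, -3, -10], [3, 1, 6], [-2, -1, -11]]. Its determinant is (-3)·(1·(-11) - 6·(-1)) - (-3)·(3·(-11) - 6·(-2)) + (-10)·(3·(-1) - 1·(-2)) = (-3)·(-5) - (-3)·(-21) + (-10)·(-1) = -38 ≠ 0.
So rank(C) ≥ 3; since C has 3 rows, rank(C) = 3.
rank(C) = 3 = n, so the pair (A, B) is completely controllable.

3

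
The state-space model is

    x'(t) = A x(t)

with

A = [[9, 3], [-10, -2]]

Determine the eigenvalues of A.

3, 4

det(sI - A) = s^2 - (tr A)s + det A, with tr A = 9 + (-2) = 7 and det A = 9·(-2) - 3·(-10) = -18 - (-30) = 12.
So p(s) = det(sI - A) = s^2 - 7s + 12.
Factor s^2 - 7s + 12: two numbers with sum 7 and product 12 are 4 and 3, so s^2 - 7s + 12 = (s - 4)(s - 3).
Hence p(s) = (s - 4) (s - 3), with roots 3, 4.
At least one eigenvalue has non-negative real part, so the system is not asymptotically stable.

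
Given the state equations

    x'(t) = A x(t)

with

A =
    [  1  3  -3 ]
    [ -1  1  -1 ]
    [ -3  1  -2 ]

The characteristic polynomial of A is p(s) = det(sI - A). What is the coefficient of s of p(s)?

-8

Expand det(sI - A) for the 3×3 matrix.
p(s) = s^3 - 8s + 4.
(Check: constant term = det(-A) = (-1)^3 det A = 4; coefficient of s^2 = -tr A = 0.)
The coefficient of s is -8.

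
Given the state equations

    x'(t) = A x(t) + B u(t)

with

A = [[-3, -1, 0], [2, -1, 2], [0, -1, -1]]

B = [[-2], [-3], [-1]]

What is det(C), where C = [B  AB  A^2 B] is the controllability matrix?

298

AB = [[9], [-3], [4]]
A^2B = [[-24], [29], [-1]]
Controllability matrix C = [B  AB  A^2B] = [[-2, 9, -24], [-3, -3, 29], [-1, 4, -1]]
Expanding along the first row, det(C) = (-2)·((-3)·(-1) - 29·4) - 9·((-3)·(-1) - 29·(-1)) + (-24)·((-3)·4 - (-3)·(-1)) = (-2)·(-113) - 9·32 + (-24)·(-15) = 298
Since det(C) ≠ 0, rank(C) = 3 and the system is completely controllable.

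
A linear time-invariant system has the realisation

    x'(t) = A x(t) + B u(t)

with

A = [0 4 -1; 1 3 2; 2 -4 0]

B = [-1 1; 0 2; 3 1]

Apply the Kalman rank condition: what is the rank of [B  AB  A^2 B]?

AB = [[-3, 7], [5, 9], [-2, -6]]
A^2B = [[22, 42], [8, 22], [-26, -22]]
Controllability matrix C = [B  AB  A^2B] = [[-1, 1, -3, 7, 22, 42], [0, 2, 5, 9, 8, 22], [3, 1, -2, -6, -26, -22]]
Take the 3×3 submatrix of C formed by columns 1, 2, 3: [[-1, 1, -3], [0, 2, 5], [3, 1, -2]]. Its determinant is (-1)·(2·(-2) - 5·1) - 1·(0·(-2) - 5·3) + (-3)·(0·1 - 2·3) = (-1)·(-9) - 1·(-15) + (-3)·(-6) = 42 ≠ 0.
So rank(C) ≥ 3; since C has 3 rows, rank(C) = 3.
rank(C) = 3 = n, so the pair (A, B) is completely controllable.

3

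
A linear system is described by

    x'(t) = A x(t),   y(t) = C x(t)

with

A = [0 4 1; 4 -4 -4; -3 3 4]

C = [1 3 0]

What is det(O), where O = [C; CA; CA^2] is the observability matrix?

484

CA = [[12, -8, -11]]
CA^2 = [[1, 47, 0]]
Observability matrix O = [C; CA; CA^2] = [[1, 3, 0], [12, -8, -11], [1, 47, 0]]
Expanding along the first row, det(O) = 1·((-8)·0 - (-11)·47) - 3·(12·0 - (-11)·1) + 0·(12·47 - (-8)·1) = 1·517 - 3·11 + 0·572 = 484
Since det(O) ≠ 0, rank(O) = 3 and the system is completely observable.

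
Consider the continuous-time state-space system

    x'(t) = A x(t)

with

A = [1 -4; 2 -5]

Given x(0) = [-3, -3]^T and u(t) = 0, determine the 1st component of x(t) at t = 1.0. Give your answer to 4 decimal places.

-0.1494

det(sI - A) = s^2 - (tr A)s + det A, with tr A = 1 + (-5) = -4 and det A = 1·(-5) - (-4)·2 = -5 - (-8) = 3.
So p(s) = det(sI - A) = s^2 + 4s + 3.
Factor s^2 + 4s + 3: two numbers with sum -4 and product 3 are -1 and -3, so s^2 + 4s + 3 = (s + 1)(s + 3).
Hence p(s) = (s + 1) (s + 3), with roots -3, -1.
The eigenvalues -3, -1 are distinct and real, so A is diagonalisable and x(t) = e^{At} x(0) = V diag(e^{λ_i t}) V^{-1} x(0), where the columns of V are the eigenvectors.
λ = -3: A - (-3)I = [[4, -4], [2, -2]]. Row 1 gives 4·v1 + (-4)·v2 = 0, so take v_1 = [1, 1]^T.
λ = -1: A - (-1)I = [[2, -4], [2, -4]]. Row 1 gives 2·v1 + (-4)·v2 = 0, so take v_2 = [2, 1]^T.
V = [v_1 v_2] = [[1, 2], [1, 1]] has det V = -1, so V^{-1} = adj(V)/det V = [[-1, 2], [1, -1]].
Modal coordinates z(0) = V^{-1} x(0): (-1)·(-3) + 2·(-3) = -3; 1·(-3) + (-1)·(-3) = 0; so z(0) = [-3, 0]^T.
x_1(t) = Σ_i (v_i)_1 · z_i(0) · e^{λ_i t} (row 1 of V times the modal terms).
x_1(1.0) = 1·(-3)·e^{-3·1.0} + 2·0·e^{-1·1.0} = (-3)·0.049787 + 0·0.367879 = -0.1494.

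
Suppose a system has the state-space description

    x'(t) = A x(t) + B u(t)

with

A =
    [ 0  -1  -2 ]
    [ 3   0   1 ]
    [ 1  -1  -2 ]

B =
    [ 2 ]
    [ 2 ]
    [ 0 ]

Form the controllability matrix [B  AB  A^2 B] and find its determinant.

-128

AB = [[-2], [6], [0]]
A^2B = [[-6], [-6], [-8]]
Controllability matrix C = [B  AB  A^2B] = [[2, -2, -6], [2, 6, -6], [0, 0, -8]]
Expanding along the first row, det(C) = 2·(6·(-8) - (-6)·0) - (-2)·(2·(-8) - (-6)·0) + (-6)·(2·0 - 6·0) = 2·(-48) - (-2)·(-16) + (-6)·0 = -128
Since det(C) ≠ 0, rank(C) = 3 and the system is completely controllable.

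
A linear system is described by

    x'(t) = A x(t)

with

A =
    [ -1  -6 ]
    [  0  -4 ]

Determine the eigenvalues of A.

-4, -1

det(sI - A) = s^2 - (tr A)s + det A, with tr A = (-1) + (-4) = -5 and det A = (-1)·(-4) - (-6)·0 = 4 - 0 = 4.
So p(s) = det(sI - A) = s^2 + 5s + 4.
Factor s^2 + 5s + 4: two numbers with sum -5 and product 4 are -1 and -4, so s^2 + 5s + 4 = (s + 1)(s + 4).
Hence p(s) = (s + 1) (s + 4), with roots -4, -1.
All eigenvalues have negative real part, so the system is asymptotically stable.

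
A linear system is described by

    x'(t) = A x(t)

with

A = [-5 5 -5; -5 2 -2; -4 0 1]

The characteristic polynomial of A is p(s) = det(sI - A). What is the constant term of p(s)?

Expand det(sI - A) for the 3×3 matrix.
p(s) = s^3 + 2s^2 - 8s - 15.
(Check: constant term = det(-A) = (-1)^3 det A = -15; coefficient of s^2 = -tr A = 2.)
The constant term is -15.

-15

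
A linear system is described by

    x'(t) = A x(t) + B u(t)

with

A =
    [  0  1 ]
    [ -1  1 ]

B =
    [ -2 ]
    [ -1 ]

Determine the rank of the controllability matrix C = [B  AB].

AB = [[-1], [1]]
Controllability matrix C = [B  AB] = [[-2, -1], [-1, 1]]
det(C) = (-2)·1 - (-1)·(-1) = -2 - 1 = -3 ≠ 0, so rank(C) = 2.
rank(C) = 2 = n, so the pair (A, B) is completely controllable.

2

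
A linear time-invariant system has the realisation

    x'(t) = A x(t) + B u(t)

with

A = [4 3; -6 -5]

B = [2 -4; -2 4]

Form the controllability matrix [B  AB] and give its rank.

AB = [[2, -4], [-2, 4]]
Controllability matrix C = [B  AB] = [[2, -4, 2, -4], [-2, 4, -2, 4]]
Every column of C is a scalar multiple of column 1 = [2, -2] (multipliers 1, -2, 1, -2), so the columns span a one-dimensional space.
C ≠ 0, hence rank(C) = 1.
rank(C) = 1 < n = 2, so the pair (A, B) is not completely controllable.

1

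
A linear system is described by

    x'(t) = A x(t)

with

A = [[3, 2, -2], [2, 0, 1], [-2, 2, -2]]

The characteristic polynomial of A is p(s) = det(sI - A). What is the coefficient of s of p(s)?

-16

Expand det(sI - A) for the 3×3 matrix.
p(s) = s^3 - s^2 - 16s + 10.
(Check: constant term = det(-A) = (-1)^3 det A = 10; coefficient of s^2 = -tr A = -1.)
The coefficient of s is -16.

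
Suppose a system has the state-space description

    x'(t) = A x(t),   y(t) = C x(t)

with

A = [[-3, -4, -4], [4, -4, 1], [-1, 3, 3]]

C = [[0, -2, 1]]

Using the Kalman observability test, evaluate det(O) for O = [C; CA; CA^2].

CA = [[-9, 11, 1]]
CA^2 = [[70, -5, 50]]
Observability matrix O = [C; CA; CA^2] = [[0, -2, 1], [-9, 11, 1], [70, -5, 50]]
Expanding along the first row, det(O) = 0·(11·50 - 1·(-5)) - (-2)·((-9)·50 - 1·70) + 1·((-9)·(-5) - 11·70) = 0·555 - (-2)·(-520) + 1·(-725) = -1765
Since det(O) ≠ 0, rank(O) = 3 and the system is completely observable.

-1765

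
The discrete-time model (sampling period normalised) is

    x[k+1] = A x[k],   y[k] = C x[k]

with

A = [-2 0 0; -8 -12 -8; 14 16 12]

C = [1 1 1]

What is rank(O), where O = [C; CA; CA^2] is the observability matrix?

CA = [[4, 4, 4]]
CA^2 = [[16, 16, 16]]
Observability matrix O = [C; CA; CA^2] = [[1, 1, 1], [4, 4, 4], [16, 16, 16]]
Every row of O is a scalar multiple of row 1 = [1, 1, 1] (multipliers 1, 4, 16), so the rows span a one-dimensional space.
O ≠ 0, hence rank(O) = 1.
rank(O) = 1 < n = 3, so the pair (A, C) is not completely observable.

1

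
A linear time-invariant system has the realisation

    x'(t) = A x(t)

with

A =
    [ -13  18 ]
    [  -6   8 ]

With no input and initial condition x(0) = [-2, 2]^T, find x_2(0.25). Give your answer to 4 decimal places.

5.6668

det(sI - A) = s^2 - (tr A)s + det A, with tr A = (-13) + 8 = -5 and det A = (-13)·8 - 18·(-6) = -104 - (-108) = 4.
So p(s) = det(sI - A) = s^2 + 5s + 4.
Factor s^2 + 5s + 4: two numbers with sum -5 and product 4 are -1 and -4, so s^2 + 5s + 4 = (s + 1)(s + 4).
Hence p(s) = (s + 1) (s + 4), with roots -4, -1.
The eigenvalues -4, -1 are distinct and real, so A is diagonalisable and x(t) = e^{At} x(0) = V diag(e^{λ_i t}) V^{-1} x(0), where the columns of V are the eigenvectors.
λ = -4: A - (-4)I = [[-9, 18], [-6, 12]]. Row 1 gives (-9)·v1 + 18·v2 = 0, so take v_1 = [2, 1]^T.
λ = -1: A - (-1)I = [[-12, 18], [-6, 9]]. Row 1 gives (-12)·v1 + 18·v2 = 0, so take v_2 = [-3, -2]^T.
V = [v_1 v_2] = [[2, -3], [1, -2]] has det V = -1, so V^{-1} = adj(V)/det V = [[2, -3], [1, -2]].
Modal coordinates z(0) = V^{-1} x(0): 2·(-2) + (-3)·2 = -10; 1·(-2) + (-2)·2 = -6; so z(0) = [-10, -6]^T.
x_2(t) = Σ_i (v_i)_2 · z_i(0) · e^{λ_i t} (row 2 of V times the modal terms).
x_2(0.25) = 1·(-10)·e^{-4·0.25} + (-2)·(-6)·e^{-1·0.25} = (-10)·0.367879 + 12·0.778801 = 5.6668.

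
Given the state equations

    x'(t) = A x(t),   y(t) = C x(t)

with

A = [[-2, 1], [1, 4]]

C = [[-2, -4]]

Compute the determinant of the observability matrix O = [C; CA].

36

CA = [[0, -18]]
Observability matrix O = [C; CA] = [[-2, -4], [0, -18]]
det(O) = (-2)·(-18) - (-4)·0 = 36 - 0 = 36
Since det(O) ≠ 0, rank(O) = 2 and the system is completely observable.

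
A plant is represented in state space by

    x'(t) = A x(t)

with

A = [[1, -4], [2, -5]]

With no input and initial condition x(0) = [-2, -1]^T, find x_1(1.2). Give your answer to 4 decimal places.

det(sI - A) = s^2 - (tr A)s + det A, with tr A = 1 + (-5) = -4 and det A = 1·(-5) - (-4)·2 = -5 - (-8) = 3.
So p(s) = det(sI - A) = s^2 + 4s + 3.
Factor s^2 + 4s + 3: two numbers with sum -4 and product 3 are -1 and -3, so s^2 + 4s + 3 = (s + 1)(s + 3).
Hence p(s) = (s + 1) (s + 3), with roots -3, -1.
The eigenvalues -3, -1 are distinct and real, so A is diagonalisable and x(t) = e^{At} x(0) = V diag(e^{λ_i t}) V^{-1} x(0), where the columns of V are the eigenvectors.
λ = -3: A - (-3)I = [[4, -4], [2, -2]]. Row 1 gives 4·v1 + (-4)·v2 = 0, so take v_1 = [1, 1]^T.
λ = -1: A - (-1)I = [[2, -4], [2, -4]]. Row 1 gives 2·v1 + (-4)·v2 = 0, so take v_2 = [-2, -1]^T.
V = [v_1 v_2] = [[1, -2], [1, -1]] has det V = 1, so V^{-1} = adj(V)/det V = [[-1, 2], [-1, 1]].
Modal coordinates z(0) = V^{-1} x(0): (-1)·(-2) + 2·(-1) = 0; (-1)·(-2) + 1·(-1) = 1; so z(0) = [0, 1]^T.
x_1(t) = Σ_i (v_i)_1 · z_i(0) · e^{λ_i t} (row 1 of V times the modal terms).
x_1(1.2) = 1·0·e^{-3·1.2} + (-2)·1·e^{-1·1.2} = 0·0.027324 + (-2)·0.301194 = -0.6024.

-0.6024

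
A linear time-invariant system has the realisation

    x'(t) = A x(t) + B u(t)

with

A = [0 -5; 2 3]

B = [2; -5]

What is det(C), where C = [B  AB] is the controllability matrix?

AB = [[25], [-11]]
Controllability matrix C = [B  AB] = [[2, 25], [-5, -11]]
det(C) = 2·(-11) - 25·(-5) = -22 - (-125) = 103
Since det(C) ≠ 0, rank(C) = 2 and the system is completely controllable.

103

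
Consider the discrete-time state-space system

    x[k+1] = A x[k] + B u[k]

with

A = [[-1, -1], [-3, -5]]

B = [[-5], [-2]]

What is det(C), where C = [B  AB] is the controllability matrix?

AB = [[7], [25]]
Controllability matrix C = [B  AB] = [[-5, 7], [-2, 25]]
det(C) = (-5)·25 - 7·(-2) = -125 - (-14) = -111
Since det(C) ≠ 0, rank(C) = 2 and the system is completely controllable.

-111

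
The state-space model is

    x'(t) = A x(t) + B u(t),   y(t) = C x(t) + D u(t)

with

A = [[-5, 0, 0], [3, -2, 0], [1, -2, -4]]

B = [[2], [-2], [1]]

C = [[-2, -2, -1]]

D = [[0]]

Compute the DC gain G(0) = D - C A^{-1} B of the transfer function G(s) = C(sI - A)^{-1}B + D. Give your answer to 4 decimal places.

-0.5500

G(0) = C(-A)^{-1}B + D = -C A^{-1} B + D.
det A = -40, so A^{-1} = (1/-40)·adj(A) = [[-1/5, 0, 0], [-3/10, -1/2, 0], [1/10, 1/4, -1/4]]
A^{-1} B = [-2/5, 2/5, -11/20]^T
C A^{-1} B = 11/20
G(0) = D - C A^{-1} B = 0 - (11/20) = -11/20 ≈ -0.5500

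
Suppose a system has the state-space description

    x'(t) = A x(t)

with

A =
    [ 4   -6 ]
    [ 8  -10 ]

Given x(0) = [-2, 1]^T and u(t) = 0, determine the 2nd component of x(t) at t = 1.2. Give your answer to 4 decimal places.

det(sI - A) = s^2 - (tr A)s + det A, with tr A = 4 + (-10) = -6 and det A = 4·(-10) - (-6)·8 = -40 - (-48) = 8.
So p(s) = det(sI - A) = s^2 + 6s + 8.
Factor s^2 + 6s + 8: two numbers with sum -6 and product 8 are -2 and -4, so s^2 + 6s + 8 = (s + 2)(s + 4).
Hence p(s) = (s + 2) (s + 4), with roots -4, -2.
The eigenvalues -4, -2 are distinct and real, so A is diagonalisable and x(t) = e^{At} x(0) = V diag(e^{λ_i t}) V^{-1} x(0), where the columns of V are the eigenvectors.
λ = -4: A - (-4)I = [[8, -6], [8, -6]]. Row 1 gives 8·v1 + (-6)·v2 = 0, so take v_1 = [3, 4]^T.
λ = -2: A - (-2)I = [[6, -6], [8, -8]]. Row 1 gives 6·v1 + (-6)·v2 = 0, so take v_2 = [-1, -1]^T.
V = [v_1 v_2] = [[3, -1], [4, -1]] has det V = 1, so V^{-1} = adj(V)/det V = [[-1, 1], [-4, 3]].
Modal coordinates z(0) = V^{-1} x(0): (-1)·(-2) + 1·1 = 3; (-4)·(-2) + 3·1 = 11; so z(0) = [3, 11]^T.
x_2(t) = Σ_i (v_i)_2 · z_i(0) · e^{λ_i t} (row 2 of V times the modal terms).
x_2(1.2) = 4·3·e^{-4·1.2} + (-1)·11·e^{-2·1.2} = 12·0.008230 + (-11)·0.090718 = -0.8991.

-0.8991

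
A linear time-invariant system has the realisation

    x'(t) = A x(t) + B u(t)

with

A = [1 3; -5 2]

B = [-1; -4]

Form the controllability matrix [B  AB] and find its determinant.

-49

AB = [[-13], [-3]]
Controllability matrix C = [B  AB] = [[-1, -13], [-4, -3]]
det(C) = (-1)·(-3) - (-13)·(-4) = 3 - 52 = -49
Since det(C) ≠ 0, rank(C) = 2 and the system is completely controllable.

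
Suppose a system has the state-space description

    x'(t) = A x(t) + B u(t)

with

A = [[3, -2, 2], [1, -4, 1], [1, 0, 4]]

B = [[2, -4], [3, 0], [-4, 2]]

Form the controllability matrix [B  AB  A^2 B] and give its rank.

3

AB = [[-8, -8], [-14, -2], [-14, 4]]
A^2B = [[-24, -12], [34, 4], [-64, 8]]
Controllability matrix C = [B  AB  A^2B] = [[2, -4, -8, -8, -24, -12], [3, 0, -14, -2, 34, 4], [-4, 2, -14, 4, -64, 8]]
Take the 3×3 submatrix of C formed by columns 1, 2, 3: [[2, -4, -8], [3, 0, -14], [-4, 2, -14]]. Its determinant is 2·(0·(-14) - (-14)·2) - (-4)·(3·(-14) - (-14)·(-4)) + (-8)·(3·2 - 0·(-4)) = 2·28 - (-4)·(-98) + (-8)·6 = -384 ≠ 0.
So rank(C) ≥ 3; since C has 3 rows, rank(C) = 3.
rank(C) = 3 = n, so the pair (A, B) is completely controllable.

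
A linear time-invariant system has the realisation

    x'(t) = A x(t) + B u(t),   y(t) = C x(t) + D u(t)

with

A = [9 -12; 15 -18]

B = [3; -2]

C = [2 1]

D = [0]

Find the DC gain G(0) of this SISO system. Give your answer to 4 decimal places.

12.1667

G(0) = C(-A)^{-1}B + D = -C A^{-1} B + D.
det A = 18, so A^{-1} = (1/18)·adj(A) = [[-1, 2/3], [-5/6, 1/2]]
A^{-1} B = [-13/3, -7/2]^T
C A^{-1} B = -73/6
G(0) = D - C A^{-1} B = 0 - (-73/6) = 73/6 ≈ 12.1667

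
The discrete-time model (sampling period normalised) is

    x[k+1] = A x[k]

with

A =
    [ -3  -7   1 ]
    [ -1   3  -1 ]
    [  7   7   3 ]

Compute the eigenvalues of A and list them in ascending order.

det(zI - A) = z^3 - (tr A)z^2 + (M11 + M22 + M33)z - det A, where Mii is the 2×2 principal minor of A obtained by deleting row i and column i.
tr A = (-3) + 3 + 3 = 3; M11 = 3·3 - (-1)·7 = 9 - (-7) = 16; M22 = (-3)·3 - 1·7 = -9 - 7 = -16; M33 = (-3)·3 - (-7)·(-1) = -9 - 7 = -16; sum of minors = -16.
det A = (-3)·(3·3 - (-1)·7) - (-7)·((-1)·3 - (-1)·7) + 1·((-1)·7 - 3·7) = (-3)·16 - (-7)·4 + 1·(-28) = -48.
So p(z) = det(zI - A) = z^3 - 3z^2 - 16z + 48.
Rational-root test: any integer root divides 48. Testing small divisors, z = 3 works: p(3) = 27 + (-27) + (-48) + 48 = 0, so (z - 3) is a factor.
Dividing, p(z) = (z - 3)(z^2 - 16).
Factor z^2 - 16: two numbers with sum 0 and product -16 are 4 and -4, so z^2 - 16 = (z - 4)(z + 4).
Hence p(z) = (z - 4) (z - 3) (z + 4), with roots -4, 3, 4.

-4, 3, 4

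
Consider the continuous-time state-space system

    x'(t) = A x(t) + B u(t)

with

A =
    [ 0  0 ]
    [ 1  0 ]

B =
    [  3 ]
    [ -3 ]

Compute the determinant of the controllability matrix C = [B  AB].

9

AB = [[0], [3]]
Controllability matrix C = [B  AB] = [[3, 0], [-3, 3]]
det(C) = 3·3 - 0·(-3) = 9 - 0 = 9
Since det(C) ≠ 0, rank(C) = 2 and the system is completely controllable.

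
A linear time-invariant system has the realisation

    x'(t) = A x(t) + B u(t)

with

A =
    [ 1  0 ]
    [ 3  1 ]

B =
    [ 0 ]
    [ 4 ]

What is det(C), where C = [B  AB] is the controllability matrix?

AB = [[0], [4]]
Controllability matrix C = [B  AB] = [[0, 0], [4, 4]]
det(C) = 0·4 - 0·4 = 0 - 0 = 0
Since det(C) = 0, rank(C) < 2 and the system is not completely controllable.

0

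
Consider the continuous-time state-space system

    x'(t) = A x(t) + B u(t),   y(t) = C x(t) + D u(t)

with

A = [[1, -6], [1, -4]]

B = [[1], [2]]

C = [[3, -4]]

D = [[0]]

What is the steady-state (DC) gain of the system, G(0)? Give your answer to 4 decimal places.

G(0) = C(-A)^{-1}B + D = -C A^{-1} B + D.
det A = 2, so A^{-1} = (1/2)·adj(A) = [[-2, 3], [-1/2, 1/2]]
A^{-1} B = [4, 1/2]^T
C A^{-1} B = 10
G(0) = D - C A^{-1} B = 0 - (10) = -10

-10.0000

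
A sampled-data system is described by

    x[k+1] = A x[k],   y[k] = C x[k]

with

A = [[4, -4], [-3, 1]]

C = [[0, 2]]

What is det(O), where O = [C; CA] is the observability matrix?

12

CA = [[-6, 2]]
Observability matrix O = [C; CA] = [[0, 2], [-6, 2]]
det(O) = 0·2 - 2·(-6) = 0 - (-12) = 12
Since det(O) ≠ 0, rank(O) = 2 and the system is completely observable.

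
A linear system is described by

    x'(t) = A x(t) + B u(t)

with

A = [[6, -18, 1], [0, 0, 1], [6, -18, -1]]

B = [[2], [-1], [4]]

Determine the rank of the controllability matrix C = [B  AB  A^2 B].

2

AB = [[34], [4], [26]]
A^2B = [[158], [26], [106]]
Controllability matrix C = [B  AB  A^2B] = [[2, 34, 158], [-1, 4, 26], [4, 26, 106]]
The rows r1, r2, r3 of C are linearly dependent: -r1 + 2·r2 + r3 = 0 (check each entry), so rank(C) ≤ 2.
The 2×2 minor from rows 1, 2, columns 1, 2 is 2·4 - 34·(-1) = 8 - (-34) = 42 ≠ 0, so rank(C) = 2.
rank(C) = 2 < n = 3, so the pair (A, B) is not completely controllable.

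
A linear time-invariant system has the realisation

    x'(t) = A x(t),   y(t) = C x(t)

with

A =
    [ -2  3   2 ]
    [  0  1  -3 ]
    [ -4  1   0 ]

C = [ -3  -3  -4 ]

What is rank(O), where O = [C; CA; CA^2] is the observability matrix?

3

CA = [[22, -16, 3]]
CA^2 = [[-56, 53, 92]]
Observability matrix O = [C; CA; CA^2] = [[-3, -3, -4], [22, -16, 3], [-56, 53, 92]]
det(O) = (-3)·((-16)·92 - 3·53) - (-3)·(22·92 - 3·(-56)) + (-4)·(22·53 - (-16)·(-56)) = (-3)·(-1631) - (-3)·2192 + (-4)·270 = 10389 ≠ 0, so rank(O) = 3.
rank(O) = 3 = n, so the pair (A, C) is completely observable.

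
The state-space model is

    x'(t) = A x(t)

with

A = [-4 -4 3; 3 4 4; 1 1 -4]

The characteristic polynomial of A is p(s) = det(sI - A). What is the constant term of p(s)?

-13

Expand det(sI - A) for the 3×3 matrix.
p(s) = s^3 + 4s^2 - 11s - 13.
(Check: constant term = det(-A) = (-1)^3 det A = -13; coefficient of s^2 = -tr A = 4.)
The constant term is -13.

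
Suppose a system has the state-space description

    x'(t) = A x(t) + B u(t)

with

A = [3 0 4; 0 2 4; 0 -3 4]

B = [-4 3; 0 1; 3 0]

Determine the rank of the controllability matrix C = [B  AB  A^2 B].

AB = [[0, 9], [12, 2], [12, -3]]
A^2B = [[48, 15], [72, -8], [12, -18]]
Controllability matrix C = [B  AB  A^2B] = [[-4, 3, 0, 9, 48, 15], [0, 1, 12, 2, 72, -8], [3, 0, 12, -3, 12, -18]]
Take the 3×3 submatrix of C formed by columns 1, 2, 3: [[-4, 3, 0], [0, 1, 12], [3, 0, 12]]. Its determinant is (-4)·(1·12 - 12·0) - 3·(0·12 - 12·3) + 0·(0·0 - 1·3) = (-4)·12 - 3·(-36) + 0·(-3) = 60 ≠ 0.
So rank(C) ≥ 3; since C has 3 rows, rank(C) = 3.
rank(C) = 3 = n, so the pair (A, B) is completely controllable.

3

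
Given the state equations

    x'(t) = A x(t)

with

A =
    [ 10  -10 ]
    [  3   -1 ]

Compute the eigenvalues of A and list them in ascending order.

det(sI - A) = s^2 - (tr A)s + det A, with tr A = 10 + (-1) = 9 and det A = 10·(-1) - (-10)·3 = -10 - (-30) = 20.
So p(s) = det(sI - A) = s^2 - 9s + 20.
Factor s^2 - 9s + 20: two numbers with sum 9 and product 20 are 5 and 4, so s^2 - 9s + 20 = (s - 5)(s - 4).
Hence p(s) = (s - 5) (s - 4), with roots 4, 5.
At least one eigenvalue has non-negative real part, so the system is not asymptotically stable.

4, 5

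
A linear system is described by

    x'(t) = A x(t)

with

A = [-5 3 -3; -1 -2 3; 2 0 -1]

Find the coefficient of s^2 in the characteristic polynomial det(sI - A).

8

Expand det(sI - A) for the 3×3 matrix.
p(s) = s^3 + 8s^2 + 26s + 7.
(Check: constant term = det(-A) = (-1)^3 det A = 7; coefficient of s^2 = -tr A = 8.)
The coefficient of s^2 is 8.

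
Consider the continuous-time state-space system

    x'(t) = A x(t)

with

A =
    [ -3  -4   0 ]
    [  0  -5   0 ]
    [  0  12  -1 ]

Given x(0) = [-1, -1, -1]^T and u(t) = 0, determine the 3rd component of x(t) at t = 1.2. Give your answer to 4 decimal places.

-1.1973

det(sI - A) = s^3 - (tr A)s^2 + (M11 + M22 + M33)s - det A, where Mii is the 2×2 principal minor of A obtained by deleting row i and column i.
tr A = (-3) + (-5) + (-1) = -9; M11 = (-5)·(-1) - 0·12 = 5 - 0 = 5; M22 = (-3)·(-1) - 0·0 = 3 - 0 = 3; M33 = (-3)·(-5) - (-4)·0 = 15 - 0 = 15; sum of minors = 23.
det A = (-3)·((-5)·(-1) - 0·12) - (-4)·(0·(-1) - 0·0) + 0·(0·12 - (-5)·0) = (-3)·5 - (-4)·0 + 0·0 = -15.
So p(s) = det(sI - A) = s^3 + 9s^2 + 23s + 15.
Rational-root test: any integer root divides 15. Testing small divisors, s = -1 works: p(-1) = -1 + 9 + (-23) + 15 = 0, so (s + 1) is a factor.
Dividing, p(s) = (s + 1)(s^2 + 8s + 15).
Factor s^2 + 8s + 15: two numbers with sum -8 and product 15 are -3 and -5, so s^2 + 8s + 15 = (s + 3)(s + 5).
Hence p(s) = (s + 1) (s + 3) (s + 5), with roots -5, -3, -1.
The eigenvalues -5, -3, -1 are distinct and real, so A is diagonalisable and x(t) = e^{At} x(0) = V diag(e^{λ_i t}) V^{-1} x(0), where the columns of V are the eigenvectors.
λ = -5: A - (-5)I = [[2, -4, 0], [0, 0, 0], [0, 12, 4]]. v must be orthogonal to every row; (row 1) × (row 3) = [-16, -8, 24], so take v_1 = [2, 1, -3]^T.
λ = -3: A - (-3)I = [[0, -4, 0], [0, -2, 0], [0, 12, 2]]. v must be orthogonal to every row; (row 1) × (row 3) = [-8, 0, 0], so take v_2 = [1, 0, 0]^T.
λ = -1: A - (-1)I = [[-2, -4, 0], [0, -4, 0], [0, 12, 0]]. v must be orthogonal to every row; (row 1) × (row 2) = [0, 0, 8], so take v_3 = [0, 0, 1]^T.
V = [v_1 v_2 v_3] = [[2, 1, 0], [1, 0, 0], [-3, 0, 1]] has det V = -1, so V^{-1} = adj(V)/det V = [[0, 1, 0], [1, -2, 0], [0, 3, 1]].
Modal coordinates z(0) = V^{-1} x(0): 0·(-1) + 1·(-1) + 0·(-1) = -1; 1·(-1) + (-2)·(-1) + 0·(-1) = 1; 0·(-1) + 3·(-1) + 1·(-1) = -4; so z(0) = [-1, 1, -4]^T.
x_3(t) = Σ_i (v_i)_3 · z_i(0) · e^{λ_i t} (row 3 of V times the modal terms).
x_3(1.2) = (-3)·(-1)·e^{-5·1.2} + 0·1·e^{-3·1.2} + 1·(-4)·e^{-1·1.2} = 3·0.002479 + 0·0.027324 + (-4)·0.301194 = -1.1973.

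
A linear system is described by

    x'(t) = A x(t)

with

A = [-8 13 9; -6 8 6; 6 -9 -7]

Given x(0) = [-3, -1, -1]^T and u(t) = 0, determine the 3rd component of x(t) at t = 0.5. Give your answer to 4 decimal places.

-2.0568

det(sI - A) = s^3 - (tr A)s^2 + (M11 + M22 + M33)s - det A, where Mii is the 2×2 principal minor of A obtained by deleting row i and column i.
tr A = (-8) + 8 + (-7) = -7; M11 = 8·(-7) - 6·(-9) = -56 - (-54) = -2; M22 = (-8)·(-7) - 9·6 = 56 - 54 = 2; M33 = (-8)·8 - 13·(-6) = -64 - (-78) = 14; sum of minors = 14.
det A = (-8)·(8·(-7) - 6·(-9)) - 13·((-6)·(-7) - 6·6) + 9·((-6)·(-9) - 8·6) = (-8)·(-2) - 13·6 + 9·6 = -8.
So p(s) = det(sI - A) = s^3 + 7s^2 + 14s + 8.
Rational-root test: any integer root divides 8. Testing small divisors, s = -1 works: p(-1) = -1 + 7 + (-14) + 8 = 0, so (s + 1) is a factor.
Dividing, p(s) = (s + 1)(s^2 + 6s + 8).
Factor s^2 + 6s + 8: two numbers with sum -6 and product 8 are -2 and -4, so s^2 + 6s + 8 = (s + 2)(s + 4).
Hence p(s) = (s + 1) (s + 2) (s + 4), with roots -4, -2, -1.
The eigenvalues -4, -2, -1 are distinct and real, so A is diagonalisable and x(t) = e^{At} x(0) = V diag(e^{λ_i t}) V^{-1} x(0), where the columns of V are the eigenvectors.
λ = -4: A - (-4)I = [[-4, 13, 9], [-6, 12, 6], [6, -9, -3]]. v must be orthogonal to every row; (row 1) × (row 2) = [-30, -30, 30], so take v_1 = [1, 1, -1]^T.
λ = -2: A - (-2)I = [[-6, 13, 9], [-6, 10, 6], [6, -9, -5]]. v must be orthogonal to every row; (row 1) × (row 2) = [-12, -18, 18], so take v_2 = [2, 3, -3]^T.
λ = -1: A - (-1)I = [[-7, 13, 9], [-6, 9, 6], [6, -9, -6]]. v must be orthogonal to every row; (row 1) × (row 2) = [-3, -12, 15], so take v_3 = [-1, -4, 5]^T.
V = [v_1 v_2 v_3] = [[1, 2, -1], [1, 3, -4], [-1, -3, 5]] has det V = 1, so V^{-1} = adj(V)/det V = [[3, -7, -5], [-1, 4, 3], [0, 1, 1]].
Modal coordinates z(0) = V^{-1} x(0): 3·(-3) + (-7)·(-1) + (-5)·(-1) = 3; (-1)·(-3) + 4·(-1) + 3·(-1) = -4; 0·(-3) + 1·(-1) + 1·(-1) = -2; so z(0) = [3, -4, -2]^T.
x_3(t) = Σ_i (v_i)_3 · z_i(0) · e^{λ_i t} (row 3 of V times the modal terms).
x_3(0.5) = (-1)·3·e^{-4·0.5} + (-3)·(-4)·e^{-2·0.5} + 5·(-2)·e^{-1·0.5} = (-3)·0.135335 + 12·0.367879 + (-10)·0.606531 = -2.0568.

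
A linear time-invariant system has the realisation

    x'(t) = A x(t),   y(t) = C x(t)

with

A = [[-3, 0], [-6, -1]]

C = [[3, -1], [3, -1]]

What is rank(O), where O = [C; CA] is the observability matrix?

CA = [[-3, 1], [-3, 1]]
Observability matrix O = [C; CA] = [[3, -1], [3, -1], [-3, 1], [-3, 1]]
Every row of O is a scalar multiple of row 1 = [3, -1] (multipliers 1, 1, -1, -1), so the rows span a one-dimensional space.
O ≠ 0, hence rank(O) = 1.
rank(O) = 1 < n = 2, so the pair (A, C) is not completely observable.

1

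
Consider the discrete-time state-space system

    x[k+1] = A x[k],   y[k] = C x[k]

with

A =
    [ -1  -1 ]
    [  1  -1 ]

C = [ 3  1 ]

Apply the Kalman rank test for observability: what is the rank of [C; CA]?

2

CA = [[-2, -4]]
Observability matrix O = [C; CA] = [[3, 1], [-2, -4]]
det(O) = 3·(-4) - 1·(-2) = -12 - (-2) = -10 ≠ 0, so rank(O) = 2.
rank(O) = 2 = n, so the pair (A, C) is completely observable.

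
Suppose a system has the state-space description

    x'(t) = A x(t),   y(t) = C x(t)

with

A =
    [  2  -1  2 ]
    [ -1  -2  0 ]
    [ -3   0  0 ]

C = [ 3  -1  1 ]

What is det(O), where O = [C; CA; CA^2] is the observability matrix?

81

CA = [[4, -1, 6]]
CA^2 = [[-9, -2, 8]]
Observability matrix O = [C; CA; CA^2] = [[3, -1, 1], [4, -1, 6], [-9, -2, 8]]
Expanding along the first row, det(O) = 3·((-1)·8 - 6·(-2)) - (-1)·(4·8 - 6·(-9)) + 1·(4·(-2) - (-1)·(-9)) = 3·4 - (-1)·86 + 1·(-17) = 81
Since det(O) ≠ 0, rank(O) = 3 and the system is completely observable.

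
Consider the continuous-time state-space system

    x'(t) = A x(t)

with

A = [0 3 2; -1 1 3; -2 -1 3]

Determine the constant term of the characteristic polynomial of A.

Expand det(sI - A) for the 3×3 matrix.
p(s) = s^3 - 4s^2 + 13s + 3.
(Check: constant term = det(-A) = (-1)^3 det A = 3; coefficient of s^2 = -tr A = -4.)
The constant term is 3.

3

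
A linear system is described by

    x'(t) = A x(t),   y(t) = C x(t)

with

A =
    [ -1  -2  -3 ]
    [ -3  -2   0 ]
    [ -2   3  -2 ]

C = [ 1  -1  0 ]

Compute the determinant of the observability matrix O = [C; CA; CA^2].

-27

CA = [[2, 0, -3]]
CA^2 = [[4, -13, 0]]
Observability matrix O = [C; CA; CA^2] = [[1, -1, 0], [2, 0, -3], [4, -13, 0]]
Expanding along the first row, det(O) = 1·(0·0 - (-3)·(-13)) - (-1)·(2·0 - (-3)·4) + 0·(2·(-13) - 0·4) = 1·(-39) - (-1)·12 + 0·(-26) = -27
Since det(O) ≠ 0, rank(O) = 3 and the system is completely observable.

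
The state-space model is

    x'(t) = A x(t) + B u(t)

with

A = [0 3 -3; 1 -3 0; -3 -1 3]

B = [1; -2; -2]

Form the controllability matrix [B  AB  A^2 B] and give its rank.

3

AB = [[0], [7], [-7]]
A^2B = [[42], [-21], [-28]]
Controllability matrix C = [B  AB  A^2B] = [[1, 0, 42], [-2, 7, -21], [-2, -7, -28]]
det(C) = 1·(7·(-28) - (-21)·(-7)) - 0·((-2)·(-28) - (-21)·(-2)) + 42·((-2)·(-7) - 7·(-2)) = 1·(-343) - 0·14 + 42·28 = 833 ≠ 0, so rank(C) = 3.
rank(C) = 3 = n, so the pair (A, B) is completely controllable.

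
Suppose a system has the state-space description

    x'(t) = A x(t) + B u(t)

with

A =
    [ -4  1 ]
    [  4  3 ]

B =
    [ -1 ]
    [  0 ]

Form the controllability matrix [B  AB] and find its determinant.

4

AB = [[4], [-4]]
Controllability matrix C = [B  AB] = [[-1, 4], [0, -4]]
det(C) = (-1)·(-4) - 4·0 = 4 - 0 = 4
Since det(C) ≠ 0, rank(C) = 2 and the system is completely controllable.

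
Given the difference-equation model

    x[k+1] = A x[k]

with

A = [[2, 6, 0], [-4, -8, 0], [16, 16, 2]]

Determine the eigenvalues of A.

det(zI - A) = z^3 - (tr A)z^2 + (M11 + M22 + M33)z - det A, where Mii is the 2×2 principal minor of A obtained by deleting row i and column i.
tr A = 2 + (-8) + 2 = -4; M11 = (-8)·2 - 0·16 = -16 - 0 = -16; M22 = 2·2 - 0·16 = 4 - 0 = 4; M33 = 2·(-8) - 6·(-4) = -16 - (-24) = 8; sum of minors = -4.
det A = 2·((-8)·2 - 0·16) - 6·((-4)·2 - 0·16) + 0·((-4)·16 - (-8)·16) = 2·(-16) - 6·(-8) + 0·64 = 16.
So p(z) = det(zI - A) = z^3 + 4z^2 - 4z - 16.
Rational-root test: any integer root divides -16. Testing small divisors, z = -2 works: p(-2) = -8 + 16 + 8 + (-16) = 0, so (z + 2) is a factor.
Dividing, p(z) = (z + 2)(z^2 + 2z - 8).
Factor z^2 + 2z - 8: two numbers with sum -2 and product -8 are 2 and -4, so z^2 + 2z - 8 = (z - 2)(z + 4).
Hence p(z) = (z - 2) (z + 2) (z + 4), with roots -4, -2, 2.

-4, -2, 2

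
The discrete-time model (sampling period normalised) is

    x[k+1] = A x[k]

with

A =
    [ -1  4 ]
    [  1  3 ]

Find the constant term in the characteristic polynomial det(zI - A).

-7

For a 2×2 matrix, det(zI - A) = z^2 - (tr A)z + det A.
tr A = 2, det A = -7.
So p(z) = z^2 - 2z - 7.
The constant term is -7.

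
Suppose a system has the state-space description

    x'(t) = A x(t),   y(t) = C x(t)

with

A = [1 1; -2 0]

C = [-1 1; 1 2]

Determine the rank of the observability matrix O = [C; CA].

CA = [[-3, -1], [-3, 1]]
Observability matrix O = [C; CA] = [[-1, 1], [1, 2], [-3, -1], [-3, 1]]
Take the 2×2 submatrix of O formed by rows 1, 2: [[-1, 1], [1, 2]]. Its determinant is (-1)·2 - 1·1 = -2 - 1 = -3 ≠ 0.
So rank(O) ≥ 2; since O has 2 columns, rank(O) = 2.
rank(O) = 2 = n, so the pair (A, C) is completely observable.

2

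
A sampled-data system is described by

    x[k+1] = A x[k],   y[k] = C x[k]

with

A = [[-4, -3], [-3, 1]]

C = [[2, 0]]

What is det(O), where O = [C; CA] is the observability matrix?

-12

CA = [[-8, -6]]
Observability matrix O = [C; CA] = [[2, 0], [-8, -6]]
det(O) = 2·(-6) - 0·(-8) = -12 - 0 = -12
Since det(O) ≠ 0, rank(O) = 2 and the system is completely observable.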